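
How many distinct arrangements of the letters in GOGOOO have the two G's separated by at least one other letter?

Total arrangements of GOGOOO: 6!/(4!·2!) = 15.
If the two G's are adjacent, glue them into one block, leaving 5 items to arrange: (5)!/(4!) = 5 ways.
Hence 15 − 5 = 10.

10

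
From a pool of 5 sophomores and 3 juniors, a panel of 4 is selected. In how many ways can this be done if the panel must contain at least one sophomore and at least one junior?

65

With no constraint there are C(8,4) = 70 possible selections.
Subtract selections that omit an entire group: no sophomores → C(3,4) = 0; no juniors → C(5,4) = 5.
Both groups omitted at once is impossible, so 70 − 5 = 65.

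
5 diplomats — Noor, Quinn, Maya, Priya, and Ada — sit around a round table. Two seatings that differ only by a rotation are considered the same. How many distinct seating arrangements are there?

Fix one person's seat to break rotational symmetry; the remaining 4 people can be arranged in (4)! = 24 ways.

24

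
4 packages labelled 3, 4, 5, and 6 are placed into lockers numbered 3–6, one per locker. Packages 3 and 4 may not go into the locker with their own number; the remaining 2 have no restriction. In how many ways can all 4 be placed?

Let Aᵢ (for i ∈ {3, 4}) be the placements that put package i in its forbidden locker. Any j of these fix j positions, leaving (4−j)! ways to fill the rest, and there are C(2,j) ways to pick which j.
By inclusion–exclusion, the number of valid placements is Σ_{j=0}^{2} (−1)^j C(2,j)·(4−j)!.
Computing: 24 − 12 + 2 = 14.

14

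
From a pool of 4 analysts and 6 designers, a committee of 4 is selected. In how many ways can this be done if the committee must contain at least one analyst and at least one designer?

194

With no constraint there are C(10,4) = 210 possible selections.
Selections missing a whole group: no analysts → C(6,4) = 15; no designers → C(4,4) = 1.
Both groups omitted at once is impossible, so 210 − 16 = 194.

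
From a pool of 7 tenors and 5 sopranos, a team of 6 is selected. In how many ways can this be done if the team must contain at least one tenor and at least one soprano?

917

Total 6-person selections from all 12: C(12,6) = 924.
Subtract selections that omit an entire group: no tenors → C(5,6) = 0; no sopranos → C(7,6) = 7.
Both groups omitted at once is impossible, so 924 − 7 = 917.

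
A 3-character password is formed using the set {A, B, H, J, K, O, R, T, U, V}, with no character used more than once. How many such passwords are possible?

720

Choose and order 3 of the 10 symbols: the first character has 10 options, the next 9, then 8.
10 × 9 × 8 = 720.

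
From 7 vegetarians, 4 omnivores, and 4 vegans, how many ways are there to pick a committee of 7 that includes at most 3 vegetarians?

3830

Split by how many vegetarians are chosen (0 through 3).
Sum: C(7,0)·C(8,7) + C(7,1)·C(8,6) + C(7,2)·C(8,5) + C(7,3)·C(8,4) = 8 + 196 + 1176 + 2450 = 3830.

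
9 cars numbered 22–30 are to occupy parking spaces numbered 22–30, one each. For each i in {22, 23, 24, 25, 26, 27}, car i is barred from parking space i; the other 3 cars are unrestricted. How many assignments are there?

183822

Let Aᵢ (for 22 ≤ i ≤ 27) be the placements that put car i in its forbidden parking space. Any j of these fix j positions, leaving (9−j)! ways to fill the rest, and there are C(6,j) ways to pick which j.
By inclusion–exclusion, the number of valid placements is Σ_{j=0}^{6} (−1)^j C(6,j)·(9−j)!.
Computing: 362880 − 241920 + 75600 − 14400 + 1800 − 144 + 6 = 183822.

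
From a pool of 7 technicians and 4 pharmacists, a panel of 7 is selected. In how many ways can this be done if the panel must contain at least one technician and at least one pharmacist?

With no constraint there are C(11,7) = 330 possible selections.
Selections missing a whole group: no technicians → C(4,7) = 0; no pharmacists → C(7,7) = 1.
Both groups omitted at once is impossible, so 330 − 1 = 329.

329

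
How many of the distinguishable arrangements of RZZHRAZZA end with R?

Fix R in the last position and arrange the remaining 8 letters.
Those 8 letters have A appearing twice and Z appearing 4 times, giving (8)!/(4!·2!) = 840.

840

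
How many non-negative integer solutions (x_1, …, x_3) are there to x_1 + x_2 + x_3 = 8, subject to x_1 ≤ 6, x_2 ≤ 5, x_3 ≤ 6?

By stars and bars, unrestricted non-negative solutions to x_1+…+x_3 = 8 number C(8+2,2) = 45.
Subtract solutions that violate a single cap (substitute x_i' = x_i − (cap_i+1)): x_1 ≥ 7 gives C(3,2) = 3; x_2 ≥ 6 gives C(4,2) = 6; x_3 ≥ 7 gives C(3,2) = 3. Together 12.
No two caps can be exceeded simultaneously, so the pair terms are all 0.
By inclusion–exclusion the count is 45 − 12 + 0 = 33.

33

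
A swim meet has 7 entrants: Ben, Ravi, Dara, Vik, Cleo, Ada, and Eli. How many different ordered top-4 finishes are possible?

840

There are 7 choices for 1st place, 6 for 2nd, and so on down to 4 for position 4.
That gives 7 × 6 × 5 × 4 = 840.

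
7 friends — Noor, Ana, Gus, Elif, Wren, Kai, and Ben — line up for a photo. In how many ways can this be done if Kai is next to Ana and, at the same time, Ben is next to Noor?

Treat {Kai,Ana} as one block (2 orders) and {Ben,Noor} as another (2 orders).
That leaves 5 units to arrange: 2 × 2 × 5! = 4 × 120 = 480.

480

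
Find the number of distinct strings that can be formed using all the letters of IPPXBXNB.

The 8 letters of IPPXBXNB have repeats: B appearing twice, P appearing twice, and X appearing twice.
The number of distinct arrangements is 8!/(2!·2!·2!) = 40320/8 = 5040.

5040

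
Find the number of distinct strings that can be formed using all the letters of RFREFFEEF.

Letter multiplicities in RFREFFEEF: E×3, F×4, R×2.
Dividing 9! = 362880 by 4!·3!·2! = 288 for the repeated letters gives 1260.

1260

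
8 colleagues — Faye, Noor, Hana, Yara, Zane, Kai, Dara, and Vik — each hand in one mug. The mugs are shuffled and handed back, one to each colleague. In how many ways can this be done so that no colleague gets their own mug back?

Let Aᵢ be the assignments in which colleague i gets their own mug. We want the size of the complement of A₁∪…∪A_8.
By inclusion–exclusion this is Σ_{j=0}^{8} (−1)^j C(8,j)·(8−j)!.
Computing: 40320 − 40320 + 20160 − 6720 + 1680 − 336 + 56 − 8 + 1 = 14833.

14833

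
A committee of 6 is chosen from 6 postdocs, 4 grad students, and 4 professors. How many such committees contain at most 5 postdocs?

3002

Split by how many postdocs are chosen (0 through 5).
Sum: C(6,0)·C(8,6) + C(6,1)·C(8,5) + C(6,2)·C(8,4) + C(6,3)·C(8,3) + C(6,4)·C(8,2) + C(6,5)·C(8,1) = 28 + 336 + 1050 + 1120 + 420 + 48 = 3002.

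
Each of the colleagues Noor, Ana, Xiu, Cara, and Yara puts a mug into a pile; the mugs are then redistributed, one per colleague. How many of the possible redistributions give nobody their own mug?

Count assignments avoiding every fixed point. For any j of the 5 colleagues fixed to their own mug, the other 5−j can be arranged in (5−j)! ways.
By inclusion–exclusion this is Σ_{j=0}^{5} (−1)^j C(5,j)·(5−j)!.
Computing: 120 − 120 + 60 − 20 + 5 − 1 = 44.

44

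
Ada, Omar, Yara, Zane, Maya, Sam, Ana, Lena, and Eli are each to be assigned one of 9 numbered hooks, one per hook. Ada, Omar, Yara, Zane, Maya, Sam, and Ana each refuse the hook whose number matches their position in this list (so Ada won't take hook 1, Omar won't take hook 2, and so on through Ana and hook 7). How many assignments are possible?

165016

Let Aᵢ (for 1 ≤ i ≤ 7) be the placements that put person i in their forbidden hook. Any j of these fix j positions, leaving (9−j)! ways to fill the rest, and there are C(7,j) ways to pick which j.
By inclusion–exclusion, the number of valid placements is Σ_{j=0}^{7} (−1)^j C(7,j)·(9−j)!.
Computing: 362880 − 282240 + 105840 − 25200 + 4200 − 504 + 42 − 2 = 165016.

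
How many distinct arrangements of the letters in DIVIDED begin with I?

120

With the first slot taken by I, it remains to arrange the other 6 letters (DVIDED).
Those 6 letters have D appearing 3 times, giving (6)!/(3!) = 120.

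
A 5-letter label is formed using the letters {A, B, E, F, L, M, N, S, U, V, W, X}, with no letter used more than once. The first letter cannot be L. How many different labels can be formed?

The first letter has 12−1 = 11 choices (anything except L).
The remaining 4 letters are filled from the other 11 symbols without repetition: 11 × 10 × 9 × 8 = 7920.
Total: 11 × 7920 = 87120.

87120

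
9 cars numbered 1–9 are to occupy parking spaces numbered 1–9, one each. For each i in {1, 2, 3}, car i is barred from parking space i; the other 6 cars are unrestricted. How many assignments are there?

256320

Let Aᵢ (for i ∈ {1, 2, 3}) be the placements that put car i in its forbidden parking space. Any j of these fix j positions, leaving (9−j)! ways to fill the rest, and there are C(3,j) ways to pick which j.
By inclusion–exclusion, the number of valid placements is Σ_{j=0}^{3} (−1)^j C(3,j)·(9−j)!.
Computing: 362880 − 120960 + 15120 − 720 = 256320.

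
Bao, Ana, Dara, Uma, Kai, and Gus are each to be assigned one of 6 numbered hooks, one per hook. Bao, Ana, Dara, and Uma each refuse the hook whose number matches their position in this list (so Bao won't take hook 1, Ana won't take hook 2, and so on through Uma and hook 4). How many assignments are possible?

362

Let Aᵢ (for 1 ≤ i ≤ 4) be the placements that put person i in their forbidden hook. Any j of these fix j positions, leaving (6−j)! ways to fill the rest, and there are C(4,j) ways to pick which j.
By inclusion–exclusion, the number of valid placements is Σ_{j=0}^{4} (−1)^j C(4,j)·(6−j)!.
Computing: 720 − 480 + 144 − 24 + 2 = 362.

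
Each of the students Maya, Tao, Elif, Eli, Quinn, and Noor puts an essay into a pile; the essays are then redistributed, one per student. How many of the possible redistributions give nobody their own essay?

This is the derangement count D_6: permutations of 6 items with no fixed point.
By inclusion–exclusion this is Σ_{j=0}^{6} (−1)^j C(6,j)·(6−j)!.
Computing: 720 − 720 + 360 − 120 + 30 − 6 + 1 = 265.

265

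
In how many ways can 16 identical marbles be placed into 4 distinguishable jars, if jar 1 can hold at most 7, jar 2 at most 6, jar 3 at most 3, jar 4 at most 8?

125

Ignoring the caps, the number of non-negative solutions to x_1+…+x_4 = 16 is C(19,3) = 969.
Subtract solutions that violate a single cap (substitute x_i' = x_i − (cap_i+1)): x_1 ≥ 8 gives C(11,3) = 165; x_2 ≥ 7 gives C(12,3) = 220; x_3 ≥ 4 gives C(15,3) = 455; x_4 ≥ 9 gives C(10,3) = 120. Together 960.
Add back pairs where two caps are both exceeded: 4 + 35 + 0 + 56 + 1 + 20 = 116.
By inclusion–exclusion the count is 969 − 960 + 116 = 125.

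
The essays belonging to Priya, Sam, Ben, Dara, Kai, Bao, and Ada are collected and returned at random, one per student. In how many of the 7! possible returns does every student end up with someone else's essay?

Count assignments avoiding every fixed point. For any j of the 7 students fixed to their own essay, the other 7−j can be arranged in (7−j)! ways.
By inclusion–exclusion this is Σ_{j=0}^{7} (−1)^j C(7,j)·(7−j)!.
Computing: 5040 − 5040 + 2520 − 840 + 210 − 42 + 7 − 1 = 1854.

1854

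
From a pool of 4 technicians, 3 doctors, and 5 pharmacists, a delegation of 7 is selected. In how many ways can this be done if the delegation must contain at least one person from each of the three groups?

747

Unrestricted: C(12,7) = 792 ways to pick any 7 of the 12.
Selections missing a whole group: no technicians → C(8,7) = 8; no doctors → C(9,7) = 36; no pharmacists → C(7,7) = 1.
Add back selections omitting two groups (i.e. drawn from a single group): C(4,7) + C(3,7) + C(5,7) = 0.
By inclusion–exclusion: 792 − 45 + 0 = 747.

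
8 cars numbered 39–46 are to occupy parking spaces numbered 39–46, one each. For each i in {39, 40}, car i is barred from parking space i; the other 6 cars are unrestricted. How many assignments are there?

30960

Let Aᵢ (for i ∈ {39, 40}) be the placements that put car i in its forbidden parking space. Any j of these fix j positions, leaving (8−j)! ways to fill the rest, and there are C(2,j) ways to pick which j.
By inclusion–exclusion, the number of valid placements is Σ_{j=0}^{2} (−1)^j C(2,j)·(8−j)!.
Computing: 40320 − 10080 + 720 = 30960.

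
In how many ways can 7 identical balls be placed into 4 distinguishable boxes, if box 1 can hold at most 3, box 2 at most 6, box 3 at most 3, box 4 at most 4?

Ignoring the caps, the number of non-negative solutions to x_1+…+x_4 = 7 is C(10,3) = 120.
Subtract solutions that violate a single cap (substitute x_i' = x_i − (cap_i+1)): x_1 ≥ 4 gives C(6,3) = 20; x_2 ≥ 7 gives C(3,3) = 1; x_3 ≥ 4 gives C(6,3) = 20; x_4 ≥ 5 gives C(5,3) = 10. Together 51.
No two caps can be exceeded simultaneously, so the pair terms are all 0.
By inclusion–exclusion the count is 120 − 51 + 0 = 69.

69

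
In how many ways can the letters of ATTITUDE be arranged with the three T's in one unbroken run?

Treat the 3 copies of T as a single block. The multiset to arrange is then {TTT, A, D, E, I, U}, 6 items in all.
All 6 items are distinct, so there are (6)! = 720 arrangements.

720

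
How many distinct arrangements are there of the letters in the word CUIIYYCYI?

Letter multiplicities in CUIIYYCYI: C×2, I×3, U×1, Y×3.
The number of distinct arrangements is 9!/(3!·3!·2!) = 362880/72 = 5040.

5040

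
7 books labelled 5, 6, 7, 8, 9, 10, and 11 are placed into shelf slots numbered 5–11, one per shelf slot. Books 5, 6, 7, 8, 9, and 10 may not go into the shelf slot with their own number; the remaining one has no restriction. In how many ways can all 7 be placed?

Let Aᵢ (for 5 ≤ i ≤ 10) be the placements that put book i in its forbidden shelf slot. Any j of these fix j positions, leaving (7−j)! ways to fill the rest, and there are C(6,j) ways to pick which j.
By inclusion–exclusion, the number of valid placements is Σ_{j=0}^{6} (−1)^j C(6,j)·(7−j)!.
Computing: 5040 − 4320 + 1800 − 480 + 90 − 12 + 1 = 2119.

2119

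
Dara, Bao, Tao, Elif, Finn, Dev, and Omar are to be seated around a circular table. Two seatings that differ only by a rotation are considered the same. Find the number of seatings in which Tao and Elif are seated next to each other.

Treat {Tao, Elif} as one unit (2 internal orders) and seat the resulting 6 units around the table: (5)! circular arrangements.
So 2 × (5)! = 2 × 120 = 240.

240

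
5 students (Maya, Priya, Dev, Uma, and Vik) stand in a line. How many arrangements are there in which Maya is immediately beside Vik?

48

Glue Maya and Vik into one block (2 internal orders), leaving 4 units to arrange in a row.
So the count is 2·(4)! = 48.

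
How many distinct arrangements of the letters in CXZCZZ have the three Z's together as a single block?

12

Treat the 3 copies of Z as a single block. The multiset to arrange is then {ZZZ, C, C, X}, 4 items in all.
That gives (4)!/(2!) = 12 arrangements.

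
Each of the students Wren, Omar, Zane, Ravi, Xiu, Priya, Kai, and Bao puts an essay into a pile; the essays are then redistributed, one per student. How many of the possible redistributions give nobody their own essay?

14833

Count assignments avoiding every fixed point. For any j of the 8 students fixed to their own essay, the other 8−j can be arranged in (8−j)! ways.
By inclusion–exclusion this is Σ_{j=0}^{8} (−1)^j C(8,j)·(8−j)!.
Computing: 40320 − 40320 + 20160 − 6720 + 1680 − 336 + 56 − 8 + 1 = 14833.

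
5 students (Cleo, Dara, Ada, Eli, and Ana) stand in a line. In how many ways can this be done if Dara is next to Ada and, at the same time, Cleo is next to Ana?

Treat {Dara,Ada} as one block (2 orders) and {Cleo,Ana} as another (2 orders).
That leaves 3 units to arrange: 2 × 2 × 3! = 4 × 6 = 24.

24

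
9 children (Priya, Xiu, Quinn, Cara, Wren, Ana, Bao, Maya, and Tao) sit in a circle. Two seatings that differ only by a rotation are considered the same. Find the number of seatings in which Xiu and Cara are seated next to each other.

Glue Xiu and Cara into a block (2 internal orders). Seating 8 units around a circle gives (7)! arrangements.
So 2 × (7)! = 2 × 5040 = 10080.

10080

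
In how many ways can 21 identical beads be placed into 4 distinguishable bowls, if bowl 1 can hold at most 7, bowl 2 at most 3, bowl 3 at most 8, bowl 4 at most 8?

Ignoring the caps, the number of non-negative solutions to x_1+…+x_4 = 21 is C(24,3) = 2024.
Subtract solutions that violate a single cap (substitute x_i' = x_i − (cap_i+1)): x_1 ≥ 8 gives C(16,3) = 560; x_2 ≥ 4 gives C(20,3) = 1140; x_3 ≥ 9 gives C(15,3) = 455; x_4 ≥ 9 gives C(15,3) = 455. Together 2610.
Add back pairs where two caps are both exceeded: 220 + 35 + 35 + 165 + 165 + 20 = 640.
Subtract triples: 1 + 1 + 0 + 0 = 2.
By inclusion–exclusion the count is 2024 − 2610 + 640 − 2 = 52.

52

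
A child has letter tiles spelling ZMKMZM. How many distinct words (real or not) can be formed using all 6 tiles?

Letter multiplicities in ZMKMZM: K×1, M×3, Z×2.
Dividing 6! = 720 by 3!·2! = 12 for the repeated letters gives 60.

60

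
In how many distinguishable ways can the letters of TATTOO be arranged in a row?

The 6 letters of TATTOO have repeats: O appearing twice and T appearing 3 times.
Dividing 6! = 720 by 3!·2! = 12 for the repeated letters gives 60.

60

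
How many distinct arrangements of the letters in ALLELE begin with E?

Fix E in the first position and arrange the remaining 5 letters.
Those 5 letters have L appearing 3 times, giving (5)!/(3!) = 20.

20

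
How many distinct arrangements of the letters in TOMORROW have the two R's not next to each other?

There are 8!/(3!·2!) = 3360 arrangements of TOMORROW in total.
If the two R's are adjacent, glue them into one block, leaving 7 items to arrange: (7)!/(3!) = 840 ways.
Hence 3360 − 840 = 2520.

2520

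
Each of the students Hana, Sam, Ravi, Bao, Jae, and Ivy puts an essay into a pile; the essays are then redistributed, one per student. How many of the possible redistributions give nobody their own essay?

265

Count assignments avoiding every fixed point. For any j of the 6 students fixed to their own essay, the other 6−j can be arranged in (6−j)! ways.
By inclusion–exclusion this is Σ_{j=0}^{6} (−1)^j C(6,j)·(6−j)!.
Computing: 720 − 720 + 360 − 120 + 30 − 6 + 1 = 265.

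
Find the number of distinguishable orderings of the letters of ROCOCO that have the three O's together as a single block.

Treat the 3 copies of O as a single block. The multiset to arrange is then {OOO, C, C, R}, 4 items in all.
That gives (4)!/(2!) = 12 arrangements.

12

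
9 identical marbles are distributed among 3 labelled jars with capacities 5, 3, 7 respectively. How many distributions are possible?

Without the upper bounds there are C(11,2) = 55 ways to split 9 among 3 jars.
Subtract solutions that violate a single cap (substitute x_i' = x_i − (cap_i+1)): x_1 ≥ 6 gives C(5,2) = 10; x_2 ≥ 4 gives C(7,2) = 21; x_3 ≥ 8 gives C(3,2) = 3. Together 34.
No two caps can be exceeded simultaneously, so the pair terms are all 0.
By inclusion–exclusion the count is 55 − 34 + 0 = 21.

21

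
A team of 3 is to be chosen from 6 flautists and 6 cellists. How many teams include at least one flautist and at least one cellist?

180

With no constraint there are C(12,3) = 220 possible selections.
Subtract selections that omit an entire group: no flautists → C(6,3) = 20; no cellists → C(6,3) = 20.
Both groups omitted at once is impossible, so 220 − 40 = 180.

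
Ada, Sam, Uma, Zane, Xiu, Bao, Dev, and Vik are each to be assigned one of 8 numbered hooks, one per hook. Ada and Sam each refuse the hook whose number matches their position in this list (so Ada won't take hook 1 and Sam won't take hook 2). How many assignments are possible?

30960

Let Aᵢ (for i ∈ {1, 2}) be the placements that put person i in their forbidden hook. Any j of these fix j positions, leaving (8−j)! ways to fill the rest, and there are C(2,j) ways to pick which j.
By inclusion–exclusion, the number of valid placements is Σ_{j=0}^{2} (−1)^j C(2,j)·(8−j)!.
Computing: 40320 − 10080 + 720 = 30960.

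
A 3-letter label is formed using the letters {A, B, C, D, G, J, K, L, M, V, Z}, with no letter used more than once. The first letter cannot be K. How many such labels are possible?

900

The first letter has 11−1 = 10 choices (anything except K).
The remaining 2 letters are filled from the other 10 symbols without repetition: 10 × 9 = 90.
Total: 10 × 90 = 900.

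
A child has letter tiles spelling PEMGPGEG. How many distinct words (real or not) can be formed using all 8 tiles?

1680

PEMGPGEG has 8 letters with E appearing twice, G appearing 3 times, and P appearing twice.
So there are 8! / (3!·2!·2!) = 1680 distinguishable arrangements.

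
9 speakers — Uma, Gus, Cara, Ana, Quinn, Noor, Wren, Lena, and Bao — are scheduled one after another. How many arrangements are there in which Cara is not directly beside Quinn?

There are 9! = 362880 arrangements in all. If Cara and Quinn are adjacent, merging them into one block gives 2·(8)! = 80640 arrangements.
So 362880 − 80640 = 282240 arrangements keep them apart.

282240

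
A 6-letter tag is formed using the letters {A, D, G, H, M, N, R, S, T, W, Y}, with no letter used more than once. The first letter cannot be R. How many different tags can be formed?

302400

The first letter has 11−1 = 10 choices (anything except R).
The remaining 5 letters are filled from the other 10 symbols without repetition: 10 × 9 × 8 × 7 × 6 = 30240.
Total: 10 × 30240 = 302400.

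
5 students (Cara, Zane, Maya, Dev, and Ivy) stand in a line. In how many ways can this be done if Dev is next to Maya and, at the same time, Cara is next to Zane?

24

Treat {Dev,Maya} as one block (2 orders) and {Cara,Zane} as another (2 orders).
That leaves 3 units to arrange: 2 × 2 × 3! = 4 × 6 = 24.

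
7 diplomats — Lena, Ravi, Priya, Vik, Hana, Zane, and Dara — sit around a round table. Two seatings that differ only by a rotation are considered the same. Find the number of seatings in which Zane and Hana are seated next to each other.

Treat {Zane, Hana} as one unit (2 internal orders) and seat the resulting 6 units around the table: (5)! circular arrangements.
So 2 × (5)! = 2 × 120 = 240.

240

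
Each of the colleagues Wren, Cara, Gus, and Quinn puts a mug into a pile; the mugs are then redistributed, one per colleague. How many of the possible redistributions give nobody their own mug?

Count assignments avoiding every fixed point. For any j of the 4 colleagues fixed to their own mug, the other 4−j can be arranged in (4−j)! ways.
By inclusion–exclusion this is Σ_{j=0}^{4} (−1)^j C(4,j)·(4−j)!.
Computing: 24 − 24 + 12 − 4 + 1 = 9.

9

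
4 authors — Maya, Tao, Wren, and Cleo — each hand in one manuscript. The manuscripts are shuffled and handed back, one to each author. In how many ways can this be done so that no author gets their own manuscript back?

9

This is the derangement count D_4: permutations of 4 items with no fixed point.
By inclusion–exclusion this is Σ_{j=0}^{4} (−1)^j C(4,j)·(4−j)!.
Computing: 24 − 24 + 12 − 4 + 1 = 9.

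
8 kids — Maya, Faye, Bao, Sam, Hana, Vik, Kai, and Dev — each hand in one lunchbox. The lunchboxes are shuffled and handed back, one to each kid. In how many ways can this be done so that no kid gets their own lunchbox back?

Count assignments avoiding every fixed point. For any j of the 8 kids fixed to their own lunchbox, the other 8−j can be arranged in (8−j)! ways.
By inclusion–exclusion this is Σ_{j=0}^{8} (−1)^j C(8,j)·(8−j)!.
Computing: 40320 − 40320 + 20160 − 6720 + 1680 − 336 + 56 − 8 + 1 = 14833.

14833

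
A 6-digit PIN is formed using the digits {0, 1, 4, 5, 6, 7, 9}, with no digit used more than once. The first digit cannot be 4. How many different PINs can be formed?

The first digit has 7−1 = 6 choices (anything except 4).
The remaining 5 digits are filled from the other 6 symbols without repetition: 6 × 5 × 4 × 3 × 2 = 720.
Total: 6 × 720 = 4320.

4320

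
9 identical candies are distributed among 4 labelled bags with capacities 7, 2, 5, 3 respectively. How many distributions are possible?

By stars and bars, unrestricted non-negative solutions to x_1+…+x_4 = 9 number C(9+3,3) = 220.
Subtract solutions that violate a single cap (substitute x_i' = x_i − (cap_i+1)): x_1 ≥ 8 gives C(4,3) = 4; x_2 ≥ 3 gives C(9,3) = 84; x_3 ≥ 6 gives C(6,3) = 20; x_4 ≥ 4 gives C(8,3) = 56. Together 164.
Add back pairs where two caps are both exceeded: 0 + 0 + 0 + 1 + 10 + 0 = 11.
By inclusion–exclusion the count is 220 − 164 + 11 = 67.

67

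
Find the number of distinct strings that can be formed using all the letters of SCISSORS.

The 8 letters of SCISSORS have repeats: S appearing 4 times.
So there are 8! / (4!) = 1680 distinguishable arrangements.

1680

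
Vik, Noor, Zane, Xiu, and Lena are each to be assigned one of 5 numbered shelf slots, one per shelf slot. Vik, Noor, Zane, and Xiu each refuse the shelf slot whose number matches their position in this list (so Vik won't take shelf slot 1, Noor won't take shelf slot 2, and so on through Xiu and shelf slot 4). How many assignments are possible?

53

Let Aᵢ (for 1 ≤ i ≤ 4) be the placements that put person i in their forbidden shelf slot. Any j of these fix j positions, leaving (5−j)! ways to fill the rest, and there are C(4,j) ways to pick which j.
By inclusion–exclusion, the number of valid placements is Σ_{j=0}^{4} (−1)^j C(4,j)·(5−j)!.
Computing: 120 − 96 + 36 − 8 + 1 = 53.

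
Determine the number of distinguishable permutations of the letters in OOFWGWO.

420

OOFWGWO has 7 letters with O appearing 3 times and W appearing twice.
So there are 7! / (3!·2!) = 420 distinguishable arrangements.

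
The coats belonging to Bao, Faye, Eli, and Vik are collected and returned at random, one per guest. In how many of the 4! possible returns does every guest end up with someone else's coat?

This is the derangement count D_4: permutations of 4 items with no fixed point.
By inclusion–exclusion this is Σ_{j=0}^{4} (−1)^j C(4,j)·(4−j)!.
Computing: 24 − 24 + 12 − 4 + 1 = 9.

9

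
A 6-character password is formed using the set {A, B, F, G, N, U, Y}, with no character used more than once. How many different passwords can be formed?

With no repetition, fill the 6 characters in order: 7 choices, then 6, down to 2.
7 × 6 × 5 × 4 × 3 × 2 = 5040.

5040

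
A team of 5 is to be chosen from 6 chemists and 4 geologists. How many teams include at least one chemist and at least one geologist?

246

Total 5-person selections from all 10: C(10,5) = 252.
Subtract selections that omit an entire group: no chemists → C(4,5) = 0; no geologists → C(6,5) = 6.
Both groups omitted at once is impossible, so 252 − 6 = 246.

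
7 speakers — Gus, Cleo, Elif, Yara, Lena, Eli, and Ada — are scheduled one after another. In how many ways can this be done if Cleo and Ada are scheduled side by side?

1440

Treat {Cleo, Ada} as a single unit. There are 6 units to order, and the pair itself can be ordered 2 ways.
So the count is 2·(6)! = 1440.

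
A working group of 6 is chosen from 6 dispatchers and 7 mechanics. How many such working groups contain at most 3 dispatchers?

1358

Split by how many dispatchers are chosen (0 through 3).
Sum: C(6,0)·C(7,6) + C(6,1)·C(7,5) + C(6,2)·C(7,4) + C(6,3)·C(7,3) = 7 + 126 + 525 + 700 = 1358.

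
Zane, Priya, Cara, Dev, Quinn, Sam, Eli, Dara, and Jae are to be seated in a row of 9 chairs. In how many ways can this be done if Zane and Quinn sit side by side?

80640

Glue Zane and Quinn into one block (2 internal orders), leaving 8 units to arrange in a row.
That gives 2 × 8! = 2 × 40320 = 80640.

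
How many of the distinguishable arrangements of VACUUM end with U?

With the last slot taken by U, it remains to arrange the other 5 letters (VACUM).
Those 5 letters are all distinct, giving (5)! = 120.

120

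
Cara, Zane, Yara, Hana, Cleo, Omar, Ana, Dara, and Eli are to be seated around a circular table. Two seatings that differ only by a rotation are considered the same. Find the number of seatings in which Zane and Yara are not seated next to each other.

All circular seatings of 9 people number (8)! = 40320.
Those with Zane next to Yara: fuse the pair into one unit and seat 8 units around a circle — 2·(7)! = 10080.
Subtracting, 40320 − 10080 = 30240.

30240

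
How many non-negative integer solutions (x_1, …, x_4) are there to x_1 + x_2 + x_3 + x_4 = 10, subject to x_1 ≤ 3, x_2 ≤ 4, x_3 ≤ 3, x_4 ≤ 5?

47

Ignoring the caps, the number of non-negative solutions to x_1+…+x_4 = 10 is C(13,3) = 286.
Subtract solutions that violate a single cap (substitute x_i' = x_i − (cap_i+1)): x_1 ≥ 4 gives C(9,3) = 84; x_2 ≥ 5 gives C(8,3) = 56; x_3 ≥ 4 gives C(9,3) = 84; x_4 ≥ 6 gives C(7,3) = 35. Together 259.
Add back pairs where two caps are both exceeded: 4 + 10 + 1 + 4 + 0 + 1 = 20.
By inclusion–exclusion the count is 286 − 259 + 20 = 47.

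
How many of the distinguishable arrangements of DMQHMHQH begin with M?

Fix M in the first position and arrange the remaining 7 letters.
Those 7 letters have H appearing 3 times and Q appearing twice, giving (7)!/(3!·2!) = 420.

420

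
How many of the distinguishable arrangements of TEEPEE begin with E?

With the first slot taken by E, it remains to arrange the other 5 letters (TEPEE).
Those 5 letters have E appearing 3 times, giving (5)!/(3!) = 20.

20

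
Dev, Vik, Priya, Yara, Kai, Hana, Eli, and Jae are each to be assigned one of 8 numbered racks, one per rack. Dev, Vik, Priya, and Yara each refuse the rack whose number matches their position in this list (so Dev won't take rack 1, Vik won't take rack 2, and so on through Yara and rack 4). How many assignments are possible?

Let Aᵢ (for 1 ≤ i ≤ 4) be the placements that put person i in their forbidden rack. Any j of these fix j positions, leaving (8−j)! ways to fill the rest, and there are C(4,j) ways to pick which j.
By inclusion–exclusion, the number of valid placements is Σ_{j=0}^{4} (−1)^j C(4,j)·(8−j)!.
Computing: 40320 − 20160 + 4320 − 480 + 24 = 24024.

24024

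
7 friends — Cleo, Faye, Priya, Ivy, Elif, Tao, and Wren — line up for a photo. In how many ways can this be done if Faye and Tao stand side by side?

1440

Glue Faye and Tao into one block (2 internal orders), leaving 6 units to arrange in a row.
That gives 2 × 6! = 2 × 720 = 1440.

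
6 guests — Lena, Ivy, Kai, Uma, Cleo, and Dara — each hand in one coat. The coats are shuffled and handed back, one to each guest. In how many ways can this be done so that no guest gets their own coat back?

265

This is the derangement count D_6: permutations of 6 items with no fixed point.
By inclusion–exclusion this is Σ_{j=0}^{6} (−1)^j C(6,j)·(6−j)!.
Computing: 720 − 720 + 360 − 120 + 30 − 6 + 1 = 265.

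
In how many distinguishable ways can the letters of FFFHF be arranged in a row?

5

The 5 letters of FFFHF have repeats: F appearing 4 times.
The number of distinct arrangements is 5!/(4!) = 120/24 = 5.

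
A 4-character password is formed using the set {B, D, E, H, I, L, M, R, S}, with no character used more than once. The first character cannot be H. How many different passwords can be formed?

2688

The first character has 9−1 = 8 choices (anything except H).
The remaining 3 characters are filled from the other 8 symbols without repetition: 8 × 7 × 6 = 336.
Total: 8 × 336 = 2688.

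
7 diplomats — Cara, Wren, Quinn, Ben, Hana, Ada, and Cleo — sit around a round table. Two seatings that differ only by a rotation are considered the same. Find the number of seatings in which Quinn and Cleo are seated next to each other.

Treat {Quinn, Cleo} as one unit (2 internal orders) and seat the resulting 6 units around the table: (5)! circular arrangements.
So 2 × (5)! = 2 × 120 = 240.

240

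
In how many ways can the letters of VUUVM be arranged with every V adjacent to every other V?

Treat the 2 copies of V as a single block. The multiset to arrange is then {VV, M, U, U}, 4 items in all.
That gives (4)!/(2!) = 12 arrangements.

12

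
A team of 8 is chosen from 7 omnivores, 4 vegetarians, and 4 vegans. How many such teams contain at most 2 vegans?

4257

Split by how many vegans are chosen (0 through 2).
Sum: C(4,0)·C(11,8) + C(4,1)·C(11,7) + C(4,2)·C(11,6) = 165 + 1320 + 2772 = 4257.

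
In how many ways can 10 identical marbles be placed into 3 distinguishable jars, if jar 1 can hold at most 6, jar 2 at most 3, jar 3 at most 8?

25

Without the upper bounds there are C(12,2) = 66 ways to split 10 among 3 jars.
Subtract solutions that violate a single cap (substitute x_i' = x_i − (cap_i+1)): x_1 ≥ 7 gives C(5,2) = 10; x_2 ≥ 4 gives C(8,2) = 28; x_3 ≥ 9 gives C(3,2) = 3. Together 41.
No two caps can be exceeded simultaneously, so the pair terms are all 0.
By inclusion–exclusion the count is 66 − 41 + 0 = 25.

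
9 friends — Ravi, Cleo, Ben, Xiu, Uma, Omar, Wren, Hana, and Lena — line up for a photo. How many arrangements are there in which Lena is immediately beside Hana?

Place the 7 others and the Lena-Hana pair as 8 objects in a line; the pair has 2 internal arrangements.
So the count is 2·(8)! = 80640.

80640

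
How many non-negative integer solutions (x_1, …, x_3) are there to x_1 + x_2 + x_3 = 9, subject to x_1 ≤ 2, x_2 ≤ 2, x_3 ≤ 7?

Ignoring the caps, the number of non-negative solutions to x_1+…+x_3 = 9 is C(11,2) = 55.
Subtract solutions that violate a single cap (substitute x_i' = x_i − (cap_i+1)): x_1 ≥ 3 gives C(8,2) = 28; x_2 ≥ 3 gives C(8,2) = 28; x_3 ≥ 8 gives C(3,2) = 3. Together 59.
Add back pairs where two caps are both exceeded: 10 + 0 + 0 = 10.
By inclusion–exclusion the count is 55 − 59 + 10 = 6.

6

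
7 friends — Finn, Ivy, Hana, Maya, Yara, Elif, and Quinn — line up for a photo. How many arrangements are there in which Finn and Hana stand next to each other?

Place the 5 others and the Finn-Hana pair as 6 objects in a line; the pair has 2 internal arrangements.
So the count is 2·(6)! = 1440.

1440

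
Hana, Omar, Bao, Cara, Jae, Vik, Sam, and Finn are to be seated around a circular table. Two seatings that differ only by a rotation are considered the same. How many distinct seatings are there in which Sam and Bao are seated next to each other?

1440

Glue Sam and Bao into a block (2 internal orders). Seating 7 units around a circle gives (6)! arrangements.
So 2 × (6)! = 2 × 720 = 1440.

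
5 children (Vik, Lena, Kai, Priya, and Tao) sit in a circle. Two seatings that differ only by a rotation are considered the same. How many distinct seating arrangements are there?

24

Around a circle, 5 distinct people have 5!/5 = (4)! = 24 rotationally distinct seatings.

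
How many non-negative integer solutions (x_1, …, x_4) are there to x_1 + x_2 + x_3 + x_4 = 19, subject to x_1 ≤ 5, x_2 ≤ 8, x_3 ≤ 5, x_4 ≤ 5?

Ignoring the caps, the number of non-negative solutions to x_1+…+x_4 = 19 is C(22,3) = 1540.
Subtract solutions that violate a single cap (substitute x_i' = x_i − (cap_i+1)): x_1 ≥ 6 gives C(16,3) = 560; x_2 ≥ 9 gives C(13,3) = 286; x_3 ≥ 6 gives C(16,3) = 560; x_4 ≥ 6 gives C(16,3) = 560. Together 1966.
Add back pairs where two caps are both exceeded: 35 + 120 + 120 + 35 + 35 + 120 = 465.
Subtract triples: 0 + 0 + 4 + 0 = 4.
By inclusion–exclusion the count is 1540 − 1966 + 465 − 4 = 35.

35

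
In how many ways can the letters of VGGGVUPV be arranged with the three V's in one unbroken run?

Treat the 3 copies of V as a single block. The multiset to arrange is then {VVV, G, G, G, P, U}, 6 items in all.
That gives (6)!/(3!) = 120 arrangements.

120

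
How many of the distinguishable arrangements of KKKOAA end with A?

20

Fix A in the last position and arrange the remaining 5 letters.
Those 5 letters have K appearing 3 times, giving (5)!/(3!) = 20.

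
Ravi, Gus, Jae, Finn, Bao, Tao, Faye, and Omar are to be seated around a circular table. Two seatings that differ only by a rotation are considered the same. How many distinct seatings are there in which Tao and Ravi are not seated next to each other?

3600

All circular seatings of 8 people number (7)! = 5040.
Seatings with Tao beside Ravi: treat them as a block with 2 internal orders, giving 2 × (6)! = 1440.
Subtracting, 5040 − 1440 = 3600.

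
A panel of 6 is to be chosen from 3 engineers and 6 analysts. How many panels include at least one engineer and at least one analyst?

83

Unrestricted: C(9,6) = 84 ways to pick any 6 of the 9.
Subtract selections that omit an entire group: no engineers → C(6,6) = 1; no analysts → C(3,6) = 0.
Both groups omitted at once is impossible, so 84 − 1 = 83.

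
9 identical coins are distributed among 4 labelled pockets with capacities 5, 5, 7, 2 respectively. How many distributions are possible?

Ignoring the caps, the number of non-negative solutions to x_1+…+x_4 = 9 is C(12,3) = 220.
Subtract solutions that violate a single cap (substitute x_i' = x_i − (cap_i+1)): x_1 ≥ 6 gives C(6,3) = 20; x_2 ≥ 6 gives C(6,3) = 20; x_3 ≥ 8 gives C(4,3) = 4; x_4 ≥ 3 gives C(9,3) = 84. Together 128.
Add back pairs where two caps are both exceeded: 0 + 0 + 1 + 0 + 1 + 0 = 2.
By inclusion–exclusion the count is 220 − 128 + 2 = 94.

94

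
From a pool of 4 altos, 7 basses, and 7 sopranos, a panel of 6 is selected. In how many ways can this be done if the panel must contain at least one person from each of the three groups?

Total 6-person selections from all 18: C(18,6) = 18564.
Selections missing a whole group: no altos → C(14,6) = 3003; no basses → C(11,6) = 462; no sopranos → C(11,6) = 462.
Add back selections omitting two groups (i.e. drawn from a single group): C(4,6) + C(7,6) + C(7,6) = 14.
By inclusion–exclusion: 18564 − 3927 + 14 = 14651.

14651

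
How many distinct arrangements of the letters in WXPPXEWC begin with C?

630

With the first slot taken by C, it remains to arrange the other 7 letters (WXPPXEW).
Those 7 letters have P appearing twice, W appearing twice, and X appearing twice, giving (7)!/(2!·2!·2!) = 630.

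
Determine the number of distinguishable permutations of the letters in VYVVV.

5

Letter multiplicities in VYVVV: V×4, Y×1.
The number of distinct arrangements is 5!/(4!) = 120/24 = 5.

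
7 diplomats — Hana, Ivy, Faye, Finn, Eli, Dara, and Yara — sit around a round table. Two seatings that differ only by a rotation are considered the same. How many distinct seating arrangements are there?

720

Fix one person's seat to break rotational symmetry; the remaining 6 people can be arranged in (6)! = 720 ways.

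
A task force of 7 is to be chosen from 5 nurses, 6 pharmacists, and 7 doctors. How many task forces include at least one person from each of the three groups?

Total 7-person selections from all 18: C(18,7) = 31824.
Selections missing a whole group: no nurses → C(13,7) = 1716; no pharmacists → C(12,7) = 792; no doctors → C(11,7) = 330.
Add back selections omitting two groups (i.e. drawn from a single group): C(5,7) + C(6,7) + C(7,7) = 1.
By inclusion–exclusion: 31824 − 2838 + 1 = 28987.

28987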